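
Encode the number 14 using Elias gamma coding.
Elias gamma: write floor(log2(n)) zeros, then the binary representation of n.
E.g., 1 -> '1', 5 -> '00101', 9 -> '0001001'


num_bits = floor(log2(14)) + 1 = 4
leading_zeros = num_bits - 1 = 3
binary(14) = 1110

Elias gamma(14) = '000' + '1110' = 0001110 (7 bits)


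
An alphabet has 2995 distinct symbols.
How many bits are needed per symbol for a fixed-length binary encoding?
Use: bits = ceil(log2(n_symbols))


log2(2995) = 11.5483
Bracket: 2^11 = 2048 < 2995 <= 2^12 = 4096
So ceil(log2(2995)) = 12

bits = ceil(log2(2995)) = ceil(11.5483) = 12 bits


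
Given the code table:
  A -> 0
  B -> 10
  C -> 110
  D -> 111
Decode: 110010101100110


Decoding:
110 -> C
0 -> A
10 -> B
10 -> B
110 -> C
0 -> A
110 -> C


Result: CABBCAC


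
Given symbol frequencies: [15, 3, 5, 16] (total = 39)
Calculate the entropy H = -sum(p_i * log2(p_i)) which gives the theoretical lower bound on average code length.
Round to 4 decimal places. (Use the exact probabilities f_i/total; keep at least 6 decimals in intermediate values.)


Per-symbol terms -p_i * log2(p_i) with p_i = f_i/39:
  p = 15/39 = 0.384615: log2(p) = -1.378512, -p*log2(p) = 0.530197
  p = 3/39 = 0.076923: log2(p) = -3.700440, -p*log2(p) = 0.284649
  p = 5/39 = 0.128205: log2(p) = -2.963474, -p*log2(p) = 0.379933
  p = 16/39 = 0.410256: log2(p) = -1.285402, -p*log2(p) = 0.527345
H = 0.530197 + 0.284649 + 0.379933 + 0.527345 = 1.722124

H = 1.7221 bits/symbol


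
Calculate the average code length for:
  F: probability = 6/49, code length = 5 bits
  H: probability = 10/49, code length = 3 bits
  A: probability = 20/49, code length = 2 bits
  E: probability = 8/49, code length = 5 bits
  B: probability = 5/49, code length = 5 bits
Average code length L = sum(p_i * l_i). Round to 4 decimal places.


Weighted contributions p_i * l_i:
  F: (6/49) * 5 = 30/49
  H: (10/49) * 3 = 30/49
  A: (20/49) * 2 = 40/49
  E: (8/49) * 5 = 40/49
  B: (5/49) * 5 = 25/49
Sum = (30 + 30 + 40 + 40 + 25)/49 = 165/49

L = 165/49 = 3.3673 bits/symbol


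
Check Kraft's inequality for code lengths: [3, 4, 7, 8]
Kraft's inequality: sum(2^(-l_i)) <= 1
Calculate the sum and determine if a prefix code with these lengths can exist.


Sum = 2^(-3) + 2^(-4) + 2^(-7) + 2^(-8)
    = 0.125 + 0.0625 + 0.0078125 + 0.00390625
    = 51/256 = 0.19921875
Since 0.19921875 <= 1, Kraft's inequality IS satisfied.
A prefix code with these lengths CAN exist.

Kraft sum = 0.19921875. Satisfied.


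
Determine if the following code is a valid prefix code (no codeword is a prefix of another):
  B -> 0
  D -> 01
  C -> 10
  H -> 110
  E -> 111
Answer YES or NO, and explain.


Checking each pair (does one codeword prefix another?):
  B='0' vs D='01': prefix -- VIOLATION

NO -- this is NOT a valid prefix code. B (0) is a prefix of D (01).


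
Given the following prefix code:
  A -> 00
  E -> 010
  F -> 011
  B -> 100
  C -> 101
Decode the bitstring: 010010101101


Decoding step by step:
Bits 010 -> E
Bits 010 -> E
Bits 101 -> C
Bits 101 -> C


Decoded message: EECC


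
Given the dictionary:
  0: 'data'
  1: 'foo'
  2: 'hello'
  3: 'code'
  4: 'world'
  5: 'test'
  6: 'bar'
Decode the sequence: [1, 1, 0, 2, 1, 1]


Look up each index in the dictionary:
  1 -> 'foo'
  1 -> 'foo'
  0 -> 'data'
  2 -> 'hello'
  1 -> 'foo'
  1 -> 'foo'

Decoded: "foo foo data hello foo foo"


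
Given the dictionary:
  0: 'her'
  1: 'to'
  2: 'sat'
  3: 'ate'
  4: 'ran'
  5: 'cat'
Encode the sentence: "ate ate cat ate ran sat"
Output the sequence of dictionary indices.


Look up each word in the dictionary:
  'ate' -> 3
  'ate' -> 3
  'cat' -> 5
  'ate' -> 3
  'ran' -> 4
  'sat' -> 2

Encoded: [3, 3, 5, 3, 4, 2]


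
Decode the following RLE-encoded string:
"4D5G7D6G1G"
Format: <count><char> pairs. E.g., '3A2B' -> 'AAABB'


Expanding each <count><char> pair:
  4D -> 'DDDD'
  5G -> 'GGGGG'
  7D -> 'DDDDDDD'
  6G -> 'GGGGGG'
  1G -> 'G'

Decoded = DDDDGGGGGDDDDDDDGGGGGGG


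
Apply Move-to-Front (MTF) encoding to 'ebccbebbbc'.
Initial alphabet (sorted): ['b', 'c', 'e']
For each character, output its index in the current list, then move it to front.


MTF encoding:
'e': index 2 in ['b', 'c', 'e'] -> ['e', 'b', 'c']
'b': index 1 in ['e', 'b', 'c'] -> ['b', 'e', 'c']
'c': index 2 in ['b', 'e', 'c'] -> ['c', 'b', 'e']
'c': index 0 in ['c', 'b', 'e'] -> ['c', 'b', 'e']
'b': index 1 in ['c', 'b', 'e'] -> ['b', 'c', 'e']
'e': index 2 in ['b', 'c', 'e'] -> ['e', 'b', 'c']
'b': index 1 in ['e', 'b', 'c'] -> ['b', 'e', 'c']
'b': index 0 in ['b', 'e', 'c'] -> ['b', 'e', 'c']
'b': index 0 in ['b', 'e', 'c'] -> ['b', 'e', 'c']
'c': index 2 in ['b', 'e', 'c'] -> ['c', 'b', 'e']


Output: [2, 1, 2, 0, 1, 2, 1, 0, 0, 2]


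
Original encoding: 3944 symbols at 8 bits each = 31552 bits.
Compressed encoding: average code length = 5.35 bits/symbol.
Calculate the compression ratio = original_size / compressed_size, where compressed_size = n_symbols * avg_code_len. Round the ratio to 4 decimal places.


original_size = n_symbols * orig_bits = 3944 * 8 = 31552 bits
compressed_size = n_symbols * avg_code_len = 3944 * 5.35 = 21100.4 bits
ratio = original_size / compressed_size = 31552 / 21100.4 = 1.4953

Compression ratio = 1.4953


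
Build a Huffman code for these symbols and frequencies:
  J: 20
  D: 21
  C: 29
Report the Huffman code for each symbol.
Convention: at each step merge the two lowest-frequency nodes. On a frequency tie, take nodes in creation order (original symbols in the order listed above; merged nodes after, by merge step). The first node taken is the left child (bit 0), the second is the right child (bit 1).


Huffman tree construction:
Step 1: Merge J(20) + D(21) = 41
Step 2: Merge C(29) + (J+D)(41) = 70
Read each symbol's code off the tree from the root (left child = 0, right child = 1).

Codes:
  J: 10 (length 2)
  D: 11 (length 2)
  C: 0 (length 1)
Average code length: 111/70 = 1.5857 bits/symbol


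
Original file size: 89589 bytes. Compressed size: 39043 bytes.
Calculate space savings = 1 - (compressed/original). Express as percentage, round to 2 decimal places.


ratio = compressed/original = 39043/89589 = 0.435801
savings = 1 - ratio = 1 - 0.435801 = 0.564199
as a percentage: 0.564199 * 100 = 56.42%

Space savings = 1 - 39043/89589 = 56.42%


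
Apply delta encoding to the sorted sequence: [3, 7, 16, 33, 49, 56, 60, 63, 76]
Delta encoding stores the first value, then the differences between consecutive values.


First value: 3
Deltas:
  7 - 3 = 4
  16 - 7 = 9
  33 - 16 = 17
  49 - 33 = 16
  56 - 49 = 7
  60 - 56 = 4
  63 - 60 = 3
  76 - 63 = 13


Delta encoded: [3, 4, 9, 17, 16, 7, 4, 3, 13]


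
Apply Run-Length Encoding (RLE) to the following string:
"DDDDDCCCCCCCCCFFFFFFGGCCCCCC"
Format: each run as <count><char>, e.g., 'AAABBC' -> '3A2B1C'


Scanning runs left to right:
  i=0: run of 'D' x 5 -> '5D'
  i=5: run of 'C' x 9 -> '9C'
  i=14: run of 'F' x 6 -> '6F'
  i=20: run of 'G' x 2 -> '2G'
  i=22: run of 'C' x 6 -> '6C'

RLE = 5D9C6F2G6C


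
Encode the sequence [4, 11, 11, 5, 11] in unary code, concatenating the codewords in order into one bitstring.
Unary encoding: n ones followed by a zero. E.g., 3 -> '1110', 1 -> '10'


Encode each number as n ones followed by a terminating 0:
  4 -> 11110 (5 bits)
  11 -> 111111111110 (12 bits)
  11 -> 111111111110 (12 bits)
  5 -> 111110 (6 bits)
  11 -> 111111111110 (12 bits)
Total length = 5 + 12 + 12 + 6 + 12 = 47 bits.

Unary([4, 11, 11, 5, 11]) = 11110111111111110111111111110111110111111111110 (47 bits)


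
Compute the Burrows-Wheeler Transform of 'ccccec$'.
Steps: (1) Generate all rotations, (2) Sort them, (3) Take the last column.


Rotations (sorted):
  0: $ccccec -> last char: c
  1: c$cccce -> last char: e
  2: ccccec$ -> last char: $
  3: cccec$c -> last char: c
  4: ccec$cc -> last char: c
  5: cec$ccc -> last char: c
  6: ec$cccc -> last char: c


BWT = ce$cccc


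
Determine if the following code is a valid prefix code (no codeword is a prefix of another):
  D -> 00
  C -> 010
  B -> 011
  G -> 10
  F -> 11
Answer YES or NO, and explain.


Checking each pair (does one codeword prefix another?):
  D='00' vs C='010': no prefix
  D='00' vs B='011': no prefix
  D='00' vs G='10': no prefix
  D='00' vs F='11': no prefix
  C='010' vs D='00': no prefix
  C='010' vs B='011': no prefix
  C='010' vs G='10': no prefix
  C='010' vs F='11': no prefix
  B='011' vs D='00': no prefix
  B='011' vs C='010': no prefix
  B='011' vs G='10': no prefix
  B='011' vs F='11': no prefix
  G='10' vs D='00': no prefix
  G='10' vs C='010': no prefix
  G='10' vs B='011': no prefix
  G='10' vs F='11': no prefix
  F='11' vs D='00': no prefix
  F='11' vs C='010': no prefix
  F='11' vs B='011': no prefix
  F='11' vs G='10': no prefix
No violation found over all pairs.

YES -- this is a valid prefix code. No codeword is a prefix of any other codeword.


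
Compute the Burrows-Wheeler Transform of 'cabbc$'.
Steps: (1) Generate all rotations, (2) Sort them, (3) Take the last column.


Rotations (sorted):
  0: $cabbc -> last char: c
  1: abbc$c -> last char: c
  2: bbc$ca -> last char: a
  3: bc$cab -> last char: b
  4: c$cabb -> last char: b
  5: cabbc$ -> last char: $


BWT = ccabb$


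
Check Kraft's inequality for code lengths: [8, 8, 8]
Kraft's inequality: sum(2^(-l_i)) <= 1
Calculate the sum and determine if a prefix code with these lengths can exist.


Sum = 2^(-8) + 2^(-8) + 2^(-8)
    = 0.00390625 + 0.00390625 + 0.00390625
    = 3/256 = 0.01171875
Since 0.01171875 <= 1, Kraft's inequality IS satisfied.
A prefix code with these lengths CAN exist.

Kraft sum = 0.01171875. Satisfied.


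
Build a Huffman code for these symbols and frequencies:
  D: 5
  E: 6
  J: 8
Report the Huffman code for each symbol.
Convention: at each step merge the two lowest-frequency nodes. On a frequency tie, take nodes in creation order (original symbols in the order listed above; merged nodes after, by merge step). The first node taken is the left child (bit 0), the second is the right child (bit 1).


Huffman tree construction:
Step 1: Merge D(5) + E(6) = 11
Step 2: Merge J(8) + (D+E)(11) = 19
Read each symbol's code off the tree from the root (left child = 0, right child = 1).

Codes:
  D: 10 (length 2)
  E: 11 (length 2)
  J: 0 (length 1)
Average code length: 30/19 = 1.5789 bits/symbol


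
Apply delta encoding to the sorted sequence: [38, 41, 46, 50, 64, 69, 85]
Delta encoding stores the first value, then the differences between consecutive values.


First value: 38
Deltas:
  41 - 38 = 3
  46 - 41 = 5
  50 - 46 = 4
  64 - 50 = 14
  69 - 64 = 5
  85 - 69 = 16


Delta encoded: [38, 3, 5, 4, 14, 5, 16]


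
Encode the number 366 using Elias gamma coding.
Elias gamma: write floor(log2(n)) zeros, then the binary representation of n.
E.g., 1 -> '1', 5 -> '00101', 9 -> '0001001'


num_bits = floor(log2(366)) + 1 = 9
leading_zeros = num_bits - 1 = 8
binary(366) = 101101110

Elias gamma(366) = '00000000' + '101101110' = 00000000101101110 (17 bits)


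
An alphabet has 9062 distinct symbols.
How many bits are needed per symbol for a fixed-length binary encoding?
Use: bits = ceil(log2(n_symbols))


log2(9062) = 13.1456
Bracket: 2^13 = 8192 < 9062 <= 2^14 = 16384
So ceil(log2(9062)) = 14

bits = ceil(log2(9062)) = ceil(13.1456) = 14 bits


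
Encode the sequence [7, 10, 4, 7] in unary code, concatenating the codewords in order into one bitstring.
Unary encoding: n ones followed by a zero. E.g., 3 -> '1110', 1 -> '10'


Encode each number as n ones followed by a terminating 0:
  7 -> 11111110 (8 bits)
  10 -> 11111111110 (11 bits)
  4 -> 11110 (5 bits)
  7 -> 11111110 (8 bits)
Total length = 8 + 11 + 5 + 8 = 32 bits.

Unary([7, 10, 4, 7]) = 11111110111111111101111011111110 (32 bits)


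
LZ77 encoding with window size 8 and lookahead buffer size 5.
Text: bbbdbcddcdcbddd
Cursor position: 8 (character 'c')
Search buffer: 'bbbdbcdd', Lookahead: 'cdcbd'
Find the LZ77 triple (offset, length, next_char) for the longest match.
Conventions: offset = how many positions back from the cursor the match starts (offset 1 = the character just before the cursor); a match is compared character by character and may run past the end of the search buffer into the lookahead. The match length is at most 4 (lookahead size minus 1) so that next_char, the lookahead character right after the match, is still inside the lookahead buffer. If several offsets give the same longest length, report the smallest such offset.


Try each offset into the search buffer:
  offset=1 (pos 7, char 'd'): match length 0
  offset=2 (pos 6, char 'd'): match length 0
  offset=3 (pos 5, char 'c'): match length 2
  offset=4 (pos 4, char 'b'): match length 0
  offset=5 (pos 3, char 'd'): match length 0
  offset=6 (pos 2, char 'b'): match length 0
  offset=7 (pos 1, char 'b'): match length 0
  offset=8 (pos 0, char 'b'): match length 0
Longest match has length 2 at offset 3.
next_char = character at position 8 + 2 = 10 -> 'c'

Best match: offset=3, length=2 (matching 'cd' starting at position 5)
LZ77 triple: (3, 2, 'c')


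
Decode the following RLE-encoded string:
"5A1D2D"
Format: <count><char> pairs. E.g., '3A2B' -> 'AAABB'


Expanding each <count><char> pair:
  5A -> 'AAAAA'
  1D -> 'D'
  2D -> 'DD'

Decoded = AAAAADDD


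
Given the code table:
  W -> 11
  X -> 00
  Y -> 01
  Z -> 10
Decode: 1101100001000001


Decoding:
11 -> W
01 -> Y
10 -> Z
00 -> X
01 -> Y
00 -> X
00 -> X
01 -> Y


Result: WYZXYXXY


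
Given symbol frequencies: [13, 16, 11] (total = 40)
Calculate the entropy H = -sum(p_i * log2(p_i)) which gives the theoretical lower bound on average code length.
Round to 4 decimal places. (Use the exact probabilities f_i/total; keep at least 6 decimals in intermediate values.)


Per-symbol terms -p_i * log2(p_i) with p_i = f_i/40:
  p = 13/40 = 0.325000: log2(p) = -1.621488, -p*log2(p) = 0.526984
  p = 16/40 = 0.400000: log2(p) = -1.321928, -p*log2(p) = 0.528771
  p = 11/40 = 0.275000: log2(p) = -1.862496, -p*log2(p) = 0.512187
H = 0.526984 + 0.528771 + 0.512187 = 1.567942

H = 1.5679 bits/symbol


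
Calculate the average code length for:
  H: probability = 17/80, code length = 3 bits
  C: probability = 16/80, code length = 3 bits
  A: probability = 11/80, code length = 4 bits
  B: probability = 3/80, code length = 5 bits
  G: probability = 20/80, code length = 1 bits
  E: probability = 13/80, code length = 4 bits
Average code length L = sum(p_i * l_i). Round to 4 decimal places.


Weighted contributions p_i * l_i:
  H: (17/80) * 3 = 51/80
  C: (16/80) * 3 = 48/80
  A: (11/80) * 4 = 44/80
  B: (3/80) * 5 = 15/80
  G: (20/80) * 1 = 20/80
  E: (13/80) * 4 = 52/80
Sum = (51 + 48 + 44 + 15 + 20 + 52)/80 = 230/80

L = 230/80 = 2.8750 bits/symbol


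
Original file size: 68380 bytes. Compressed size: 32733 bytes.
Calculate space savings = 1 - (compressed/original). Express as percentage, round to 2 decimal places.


ratio = compressed/original = 32733/68380 = 0.478693
savings = 1 - ratio = 1 - 0.478693 = 0.521307
as a percentage: 0.521307 * 100 = 52.13%

Space savings = 1 - 32733/68380 = 52.13%


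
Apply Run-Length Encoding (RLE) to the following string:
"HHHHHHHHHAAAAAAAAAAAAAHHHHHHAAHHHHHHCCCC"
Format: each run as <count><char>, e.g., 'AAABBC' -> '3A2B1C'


Scanning runs left to right:
  i=0: run of 'H' x 9 -> '9H'
  i=9: run of 'A' x 13 -> '13A'
  i=22: run of 'H' x 6 -> '6H'
  i=28: run of 'A' x 2 -> '2A'
  i=30: run of 'H' x 6 -> '6H'
  i=36: run of 'C' x 4 -> '4C'

RLE = 9H13A6H2A6H4C


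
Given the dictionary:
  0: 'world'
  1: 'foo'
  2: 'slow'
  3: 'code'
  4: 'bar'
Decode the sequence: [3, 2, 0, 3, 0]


Look up each index in the dictionary:
  3 -> 'code'
  2 -> 'slow'
  0 -> 'world'
  3 -> 'code'
  0 -> 'world'

Decoded: "code slow world code world"


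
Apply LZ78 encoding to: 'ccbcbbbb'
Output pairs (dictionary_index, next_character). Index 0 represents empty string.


LZ78 encoding steps:
Dictionary: {0: ''}
Step 1: w='' (idx 0), next='c' -> output (0, 'c'), add 'c' as idx 1
Step 2: w='c' (idx 1), next='b' -> output (1, 'b'), add 'cb' as idx 2
Step 3: w='cb' (idx 2), next='b' -> output (2, 'b'), add 'cbb' as idx 3
Step 4: w='' (idx 0), next='b' -> output (0, 'b'), add 'b' as idx 4
Step 5: w='b' (idx 4), end of input -> output (4, '')


Encoded: [(0, 'c'), (1, 'b'), (2, 'b'), (0, 'b'), (4, '')]


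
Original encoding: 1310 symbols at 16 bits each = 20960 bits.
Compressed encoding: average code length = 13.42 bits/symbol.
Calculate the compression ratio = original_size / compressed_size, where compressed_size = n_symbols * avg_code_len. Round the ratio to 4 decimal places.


original_size = n_symbols * orig_bits = 1310 * 16 = 20960 bits
compressed_size = n_symbols * avg_code_len = 1310 * 13.42 = 17580.2 bits
ratio = original_size / compressed_size = 20960 / 17580.2 = 1.1923

Compression ratio = 1.1923


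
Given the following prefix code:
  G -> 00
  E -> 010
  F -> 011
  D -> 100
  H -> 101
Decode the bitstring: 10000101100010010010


Decoding step by step:
Bits 100 -> D
Bits 00 -> G
Bits 101 -> H
Bits 100 -> D
Bits 010 -> E
Bits 010 -> E
Bits 010 -> E


Decoded message: DGHDEEE


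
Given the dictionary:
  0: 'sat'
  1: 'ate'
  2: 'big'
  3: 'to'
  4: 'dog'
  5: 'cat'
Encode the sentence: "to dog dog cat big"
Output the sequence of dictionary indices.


Look up each word in the dictionary:
  'to' -> 3
  'dog' -> 4
  'dog' -> 4
  'cat' -> 5
  'big' -> 2

Encoded: [3, 4, 4, 5, 2]


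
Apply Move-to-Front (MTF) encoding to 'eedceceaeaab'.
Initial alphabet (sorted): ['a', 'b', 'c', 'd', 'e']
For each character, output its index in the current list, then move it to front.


MTF encoding:
'e': index 4 in ['a', 'b', 'c', 'd', 'e'] -> ['e', 'a', 'b', 'c', 'd']
'e': index 0 in ['e', 'a', 'b', 'c', 'd'] -> ['e', 'a', 'b', 'c', 'd']
'd': index 4 in ['e', 'a', 'b', 'c', 'd'] -> ['d', 'e', 'a', 'b', 'c']
'c': index 4 in ['d', 'e', 'a', 'b', 'c'] -> ['c', 'd', 'e', 'a', 'b']
'e': index 2 in ['c', 'd', 'e', 'a', 'b'] -> ['e', 'c', 'd', 'a', 'b']
'c': index 1 in ['e', 'c', 'd', 'a', 'b'] -> ['c', 'e', 'd', 'a', 'b']
'e': index 1 in ['c', 'e', 'd', 'a', 'b'] -> ['e', 'c', 'd', 'a', 'b']
'a': index 3 in ['e', 'c', 'd', 'a', 'b'] -> ['a', 'e', 'c', 'd', 'b']
'e': index 1 in ['a', 'e', 'c', 'd', 'b'] -> ['e', 'a', 'c', 'd', 'b']
'a': index 1 in ['e', 'a', 'c', 'd', 'b'] -> ['a', 'e', 'c', 'd', 'b']
'a': index 0 in ['a', 'e', 'c', 'd', 'b'] -> ['a', 'e', 'c', 'd', 'b']
'b': index 4 in ['a', 'e', 'c', 'd', 'b'] -> ['b', 'a', 'e', 'c', 'd']


Output: [4, 0, 4, 4, 2, 1, 1, 3, 1, 1, 0, 4]


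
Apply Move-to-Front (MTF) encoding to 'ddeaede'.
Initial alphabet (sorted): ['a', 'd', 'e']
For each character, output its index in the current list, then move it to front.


MTF encoding:
'd': index 1 in ['a', 'd', 'e'] -> ['d', 'a', 'e']
'd': index 0 in ['d', 'a', 'e'] -> ['d', 'a', 'e']
'e': index 2 in ['d', 'a', 'e'] -> ['e', 'd', 'a']
'a': index 2 in ['e', 'd', 'a'] -> ['a', 'e', 'd']
'e': index 1 in ['a', 'e', 'd'] -> ['e', 'a', 'd']
'd': index 2 in ['e', 'a', 'd'] -> ['d', 'e', 'a']
'e': index 1 in ['d', 'e', 'a'] -> ['e', 'd', 'a']


Output: [1, 0, 2, 2, 1, 2, 1]


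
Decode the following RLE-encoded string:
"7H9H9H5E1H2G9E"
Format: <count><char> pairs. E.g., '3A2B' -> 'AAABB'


Expanding each <count><char> pair:
  7H -> 'HHHHHHH'
  9H -> 'HHHHHHHHH'
  9H -> 'HHHHHHHHH'
  5E -> 'EEEEE'
  1H -> 'H'
  2G -> 'GG'
  9E -> 'EEEEEEEEE'

Decoded = HHHHHHHHHHHHHHHHHHHHHHHHHEEEEEHGGEEEEEEEEE


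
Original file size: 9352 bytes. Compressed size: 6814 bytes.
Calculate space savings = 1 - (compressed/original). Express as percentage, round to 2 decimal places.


ratio = compressed/original = 6814/9352 = 0.728614
savings = 1 - ratio = 1 - 0.728614 = 0.271386
as a percentage: 0.271386 * 100 = 27.14%

Space savings = 1 - 6814/9352 = 27.14%


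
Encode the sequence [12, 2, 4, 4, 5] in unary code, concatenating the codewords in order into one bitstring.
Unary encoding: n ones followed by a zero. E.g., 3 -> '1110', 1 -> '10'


Encode each number as n ones followed by a terminating 0:
  12 -> 1111111111110 (13 bits)
  2 -> 110 (3 bits)
  4 -> 11110 (5 bits)
  4 -> 11110 (5 bits)
  5 -> 111110 (6 bits)
Total length = 13 + 3 + 5 + 5 + 6 = 32 bits.

Unary([12, 2, 4, 4, 5]) = 11111111111101101111011110111110 (32 bits)


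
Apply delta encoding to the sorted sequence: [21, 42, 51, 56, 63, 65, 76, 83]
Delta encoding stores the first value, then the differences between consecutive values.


First value: 21
Deltas:
  42 - 21 = 21
  51 - 42 = 9
  56 - 51 = 5
  63 - 56 = 7
  65 - 63 = 2
  76 - 65 = 11
  83 - 76 = 7


Delta encoded: [21, 21, 9, 5, 7, 2, 11, 7]


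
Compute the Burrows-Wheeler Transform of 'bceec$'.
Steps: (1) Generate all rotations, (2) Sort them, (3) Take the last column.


Rotations (sorted):
  0: $bceec -> last char: c
  1: bceec$ -> last char: $
  2: c$bcee -> last char: e
  3: ceec$b -> last char: b
  4: ec$bce -> last char: e
  5: eec$bc -> last char: c


BWT = c$ebec


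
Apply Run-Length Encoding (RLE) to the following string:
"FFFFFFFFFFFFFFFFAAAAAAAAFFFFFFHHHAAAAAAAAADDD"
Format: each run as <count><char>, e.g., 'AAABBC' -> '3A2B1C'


Scanning runs left to right:
  i=0: run of 'F' x 16 -> '16F'
  i=16: run of 'A' x 8 -> '8A'
  i=24: run of 'F' x 6 -> '6F'
  i=30: run of 'H' x 3 -> '3H'
  i=33: run of 'A' x 9 -> '9A'
  i=42: run of 'D' x 3 -> '3D'

RLE = 16F8A6F3H9A3D


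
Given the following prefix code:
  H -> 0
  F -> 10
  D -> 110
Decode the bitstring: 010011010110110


Decoding step by step:
Bits 0 -> H
Bits 10 -> F
Bits 0 -> H
Bits 110 -> D
Bits 10 -> F
Bits 110 -> D
Bits 110 -> D


Decoded message: HFHDFDD


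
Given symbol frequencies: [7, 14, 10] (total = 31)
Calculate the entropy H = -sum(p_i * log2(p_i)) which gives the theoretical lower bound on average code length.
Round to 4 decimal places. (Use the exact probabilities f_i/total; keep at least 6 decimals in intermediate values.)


Per-symbol terms -p_i * log2(p_i) with p_i = f_i/31:
  p = 7/31 = 0.225806: log2(p) = -2.146841, -p*log2(p) = 0.484771
  p = 14/31 = 0.451613: log2(p) = -1.146841, -p*log2(p) = 0.517928
  p = 10/31 = 0.322581: log2(p) = -1.632268, -p*log2(p) = 0.526538
H = 0.484771 + 0.517928 + 0.526538 = 1.529237

H = 1.5292 bits/symbol


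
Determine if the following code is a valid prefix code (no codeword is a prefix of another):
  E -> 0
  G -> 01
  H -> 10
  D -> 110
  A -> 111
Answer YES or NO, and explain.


Checking each pair (does one codeword prefix another?):
  E='0' vs G='01': prefix -- VIOLATION

NO -- this is NOT a valid prefix code. E (0) is a prefix of G (01).


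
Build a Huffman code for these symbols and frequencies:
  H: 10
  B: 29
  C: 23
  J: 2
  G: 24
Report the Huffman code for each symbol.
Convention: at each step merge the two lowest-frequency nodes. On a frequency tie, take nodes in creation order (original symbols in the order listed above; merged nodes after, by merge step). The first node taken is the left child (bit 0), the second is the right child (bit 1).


Huffman tree construction:
Step 1: Merge J(2) + H(10) = 12
Step 2: Merge (J+H)(12) + C(23) = 35
Step 3: Merge G(24) + B(29) = 53
Step 4: Merge ((J+H)+C)(35) + (G+B)(53) = 88
Read each symbol's code off the tree from the root (left child = 0, right child = 1).

Codes:
  H: 001 (length 3)
  B: 11 (length 2)
  C: 01 (length 2)
  J: 000 (length 3)
  G: 10 (length 2)
Average code length: 188/88 = 2.1364 bits/symbol


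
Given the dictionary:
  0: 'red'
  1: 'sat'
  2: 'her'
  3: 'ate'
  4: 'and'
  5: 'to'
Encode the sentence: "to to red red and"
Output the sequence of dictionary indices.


Look up each word in the dictionary:
  'to' -> 5
  'to' -> 5
  'red' -> 0
  'red' -> 0
  'and' -> 4

Encoded: [5, 5, 0, 0, 4]


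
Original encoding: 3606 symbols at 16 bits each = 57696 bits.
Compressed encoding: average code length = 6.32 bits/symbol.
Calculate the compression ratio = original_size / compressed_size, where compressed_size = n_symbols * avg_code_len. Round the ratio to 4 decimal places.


original_size = n_symbols * orig_bits = 3606 * 16 = 57696 bits
compressed_size = n_symbols * avg_code_len = 3606 * 6.32 = 22789.92 bits
ratio = original_size / compressed_size = 57696 / 22789.92 = 2.5316

Compression ratio = 2.5316


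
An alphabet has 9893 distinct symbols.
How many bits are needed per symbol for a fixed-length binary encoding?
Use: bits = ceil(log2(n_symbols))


log2(9893) = 13.2722
Bracket: 2^13 = 8192 < 9893 <= 2^14 = 16384
So ceil(log2(9893)) = 14

bits = ceil(log2(9893)) = ceil(13.2722) = 14 bits


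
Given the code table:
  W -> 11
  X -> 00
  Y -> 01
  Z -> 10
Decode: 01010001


Decoding:
01 -> Y
01 -> Y
00 -> X
01 -> Y


Result: YYXY


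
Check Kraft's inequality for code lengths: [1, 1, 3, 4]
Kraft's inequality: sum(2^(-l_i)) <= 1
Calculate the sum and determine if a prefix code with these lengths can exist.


Sum = 2^(-1) + 2^(-1) + 2^(-3) + 2^(-4)
    = 0.5 + 0.5 + 0.125 + 0.0625
    = 19/16 = 1.1875
Since 1.1875 > 1, Kraft's inequality is NOT satisfied.
A prefix code with these lengths CANNOT exist.

Kraft sum = 1.1875. Not satisfied.


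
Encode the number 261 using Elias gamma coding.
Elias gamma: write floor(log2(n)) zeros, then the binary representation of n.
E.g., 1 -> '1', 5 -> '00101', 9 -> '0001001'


num_bits = floor(log2(261)) + 1 = 9
leading_zeros = num_bits - 1 = 8
binary(261) = 100000101

Elias gamma(261) = '00000000' + '100000101' = 00000000100000101 (17 bits)


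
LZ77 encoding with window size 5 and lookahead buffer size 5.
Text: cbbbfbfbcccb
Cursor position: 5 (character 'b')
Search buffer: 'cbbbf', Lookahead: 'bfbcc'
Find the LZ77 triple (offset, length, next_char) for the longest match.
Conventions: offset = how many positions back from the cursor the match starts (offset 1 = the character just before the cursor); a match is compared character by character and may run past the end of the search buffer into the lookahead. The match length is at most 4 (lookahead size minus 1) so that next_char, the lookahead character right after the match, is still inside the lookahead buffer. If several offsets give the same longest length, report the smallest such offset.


Try each offset into the search buffer:
  offset=1 (pos 4, char 'f'): match length 0
  offset=2 (pos 3, char 'b'): match length 3
  offset=3 (pos 2, char 'b'): match length 1
  offset=4 (pos 1, char 'b'): match length 1
  offset=5 (pos 0, char 'c'): match length 0
Longest match has length 3 at offset 2.
next_char = character at position 5 + 3 = 8 -> 'c'

Best match: offset=2, length=3 (matching 'bfb' starting at position 3)
LZ77 triple: (2, 3, 'c')


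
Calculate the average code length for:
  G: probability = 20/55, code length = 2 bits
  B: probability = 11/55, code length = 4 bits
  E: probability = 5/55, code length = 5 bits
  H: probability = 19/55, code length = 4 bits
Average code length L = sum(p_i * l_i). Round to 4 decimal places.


Weighted contributions p_i * l_i:
  G: (20/55) * 2 = 40/55
  B: (11/55) * 4 = 44/55
  E: (5/55) * 5 = 25/55
  H: (19/55) * 4 = 76/55
Sum = (40 + 44 + 25 + 76)/55 = 185/55

L = 185/55 = 3.3636 bits/symbol


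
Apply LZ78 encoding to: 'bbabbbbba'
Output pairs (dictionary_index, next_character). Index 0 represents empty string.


LZ78 encoding steps:
Dictionary: {0: ''}
Step 1: w='' (idx 0), next='b' -> output (0, 'b'), add 'b' as idx 1
Step 2: w='b' (idx 1), next='a' -> output (1, 'a'), add 'ba' as idx 2
Step 3: w='b' (idx 1), next='b' -> output (1, 'b'), add 'bb' as idx 3
Step 4: w='bb' (idx 3), next='b' -> output (3, 'b'), add 'bbb' as idx 4
Step 5: w='' (idx 0), next='a' -> output (0, 'a'), add 'a' as idx 5


Encoded: [(0, 'b'), (1, 'a'), (1, 'b'), (3, 'b'), (0, 'a')]


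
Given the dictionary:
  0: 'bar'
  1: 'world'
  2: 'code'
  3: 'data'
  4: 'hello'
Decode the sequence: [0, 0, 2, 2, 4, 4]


Look up each index in the dictionary:
  0 -> 'bar'
  0 -> 'bar'
  2 -> 'code'
  2 -> 'code'
  4 -> 'hello'
  4 -> 'hello'

Decoded: "bar bar code code hello hello"


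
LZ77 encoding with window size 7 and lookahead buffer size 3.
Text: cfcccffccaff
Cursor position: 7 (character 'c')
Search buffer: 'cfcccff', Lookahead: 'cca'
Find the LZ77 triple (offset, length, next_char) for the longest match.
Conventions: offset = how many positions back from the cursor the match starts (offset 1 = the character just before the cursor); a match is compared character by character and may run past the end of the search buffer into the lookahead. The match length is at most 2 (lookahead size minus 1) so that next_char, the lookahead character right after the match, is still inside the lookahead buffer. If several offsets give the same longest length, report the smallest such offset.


Try each offset into the search buffer:
  offset=1 (pos 6, char 'f'): match length 0
  offset=2 (pos 5, char 'f'): match length 0
  offset=3 (pos 4, char 'c'): match length 1
  offset=4 (pos 3, char 'c'): match length 2
  offset=5 (pos 2, char 'c'): match length 2
  offset=6 (pos 1, char 'f'): match length 0
  offset=7 (pos 0, char 'c'): match length 1
Longest match has length 2, found at offsets 4, 5; take the smallest, offset 4.
next_char = character at position 7 + 2 = 9 -> 'a'

Best match: offset=4, length=2 (matching 'cc' starting at position 3)
LZ77 triple: (4, 2, 'a')


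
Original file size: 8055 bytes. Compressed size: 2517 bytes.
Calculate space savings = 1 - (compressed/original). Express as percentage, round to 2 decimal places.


ratio = compressed/original = 2517/8055 = 0.312477
savings = 1 - ratio = 1 - 0.312477 = 0.687523
as a percentage: 0.687523 * 100 = 68.75%

Space savings = 1 - 2517/8055 = 68.75%


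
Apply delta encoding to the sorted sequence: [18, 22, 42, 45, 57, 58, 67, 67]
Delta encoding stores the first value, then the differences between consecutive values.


First value: 18
Deltas:
  22 - 18 = 4
  42 - 22 = 20
  45 - 42 = 3
  57 - 45 = 12
  58 - 57 = 1
  67 - 58 = 9
  67 - 67 = 0


Delta encoded: [18, 4, 20, 3, 12, 1, 9, 0]


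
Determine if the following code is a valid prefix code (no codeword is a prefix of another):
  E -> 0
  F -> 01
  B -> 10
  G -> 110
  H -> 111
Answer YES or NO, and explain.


Checking each pair (does one codeword prefix another?):
  E='0' vs F='01': prefix -- VIOLATION

NO -- this is NOT a valid prefix code. E (0) is a prefix of F (01).


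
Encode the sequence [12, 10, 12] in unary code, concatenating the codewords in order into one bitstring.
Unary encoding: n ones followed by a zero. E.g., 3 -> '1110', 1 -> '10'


Encode each number as n ones followed by a terminating 0:
  12 -> 1111111111110 (13 bits)
  10 -> 11111111110 (11 bits)
  12 -> 1111111111110 (13 bits)
Total length = 13 + 11 + 13 = 37 bits.

Unary([12, 10, 12]) = 1111111111110111111111101111111111110 (37 bits)


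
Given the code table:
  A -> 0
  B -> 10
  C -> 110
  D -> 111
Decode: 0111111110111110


Decoding:
0 -> A
111 -> D
111 -> D
110 -> C
111 -> D
110 -> C


Result: ADDCDC


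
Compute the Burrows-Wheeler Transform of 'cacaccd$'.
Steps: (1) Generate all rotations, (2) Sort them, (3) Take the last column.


Rotations (sorted):
  0: $cacaccd -> last char: d
  1: acaccd$c -> last char: c
  2: accd$cac -> last char: c
  3: cacaccd$ -> last char: $
  4: caccd$ca -> last char: a
  5: ccd$caca -> last char: a
  6: cd$cacac -> last char: c
  7: d$cacacc -> last char: c


BWT = dcc$aacc


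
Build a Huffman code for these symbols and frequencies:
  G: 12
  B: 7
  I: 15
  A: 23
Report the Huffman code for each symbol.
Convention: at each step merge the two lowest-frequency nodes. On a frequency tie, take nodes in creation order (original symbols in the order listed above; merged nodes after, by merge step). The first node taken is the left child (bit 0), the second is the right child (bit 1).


Huffman tree construction:
Step 1: Merge B(7) + G(12) = 19
Step 2: Merge I(15) + (B+G)(19) = 34
Step 3: Merge A(23) + (I+(B+G))(34) = 57
Read each symbol's code off the tree from the root (left child = 0, right child = 1).

Codes:
  G: 111 (length 3)
  B: 110 (length 3)
  I: 10 (length 2)
  A: 0 (length 1)
Average code length: 110/57 = 1.9298 bits/symbol


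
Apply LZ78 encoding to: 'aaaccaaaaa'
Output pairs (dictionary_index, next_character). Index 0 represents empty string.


LZ78 encoding steps:
Dictionary: {0: ''}
Step 1: w='' (idx 0), next='a' -> output (0, 'a'), add 'a' as idx 1
Step 2: w='a' (idx 1), next='a' -> output (1, 'a'), add 'aa' as idx 2
Step 3: w='' (idx 0), next='c' -> output (0, 'c'), add 'c' as idx 3
Step 4: w='c' (idx 3), next='a' -> output (3, 'a'), add 'ca' as idx 4
Step 5: w='aa' (idx 2), next='a' -> output (2, 'a'), add 'aaa' as idx 5
Step 6: w='a' (idx 1), end of input -> output (1, '')


Encoded: [(0, 'a'), (1, 'a'), (0, 'c'), (3, 'a'), (2, 'a'), (1, '')]


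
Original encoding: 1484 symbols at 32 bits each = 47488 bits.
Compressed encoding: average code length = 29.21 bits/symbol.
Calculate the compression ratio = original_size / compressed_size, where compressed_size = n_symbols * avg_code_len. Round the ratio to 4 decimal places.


original_size = n_symbols * orig_bits = 1484 * 32 = 47488 bits
compressed_size = n_symbols * avg_code_len = 1484 * 29.21 = 43347.64 bits
ratio = original_size / compressed_size = 47488 / 43347.64 = 1.0955

Compression ratio = 1.0955


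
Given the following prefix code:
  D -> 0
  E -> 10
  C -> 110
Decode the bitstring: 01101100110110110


Decoding step by step:
Bits 0 -> D
Bits 110 -> C
Bits 110 -> C
Bits 0 -> D
Bits 110 -> C
Bits 110 -> C
Bits 110 -> C


Decoded message: DCCDCCC


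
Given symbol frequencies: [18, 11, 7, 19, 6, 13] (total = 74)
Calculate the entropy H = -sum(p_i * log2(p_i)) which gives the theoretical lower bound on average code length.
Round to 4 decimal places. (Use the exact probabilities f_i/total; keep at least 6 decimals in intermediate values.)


Per-symbol terms -p_i * log2(p_i) with p_i = f_i/74:
  p = 18/74 = 0.243243: log2(p) = -2.039528, -p*log2(p) = 0.496101
  p = 11/74 = 0.148649: log2(p) = -2.750022, -p*log2(p) = 0.408787
  p = 7/74 = 0.094595: log2(p) = -3.402098, -p*log2(p) = 0.321820
  p = 19/74 = 0.256757: log2(p) = -1.961526, -p*log2(p) = 0.503635
  p = 6/74 = 0.081081: log2(p) = -3.624491, -p*log2(p) = 0.293878
  p = 13/74 = 0.175676: log2(p) = -2.509014, -p*log2(p) = 0.440773
H = 0.496101 + 0.408787 + 0.321820 + 0.503635 + 0.293878 + 0.440773 = 2.464994

H = 2.465 bits/symbol


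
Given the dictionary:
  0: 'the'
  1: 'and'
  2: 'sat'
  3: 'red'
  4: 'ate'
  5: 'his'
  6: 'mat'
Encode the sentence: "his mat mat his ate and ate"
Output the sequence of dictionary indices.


Look up each word in the dictionary:
  'his' -> 5
  'mat' -> 6
  'mat' -> 6
  'his' -> 5
  'ate' -> 4
  'and' -> 1
  'ate' -> 4

Encoded: [5, 6, 6, 5, 4, 1, 4]


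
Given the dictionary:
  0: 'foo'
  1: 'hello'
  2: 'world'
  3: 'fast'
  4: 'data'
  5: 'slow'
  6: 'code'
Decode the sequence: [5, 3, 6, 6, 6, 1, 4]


Look up each index in the dictionary:
  5 -> 'slow'
  3 -> 'fast'
  6 -> 'code'
  6 -> 'code'
  6 -> 'code'
  1 -> 'hello'
  4 -> 'data'

Decoded: "slow fast code code code hello data"


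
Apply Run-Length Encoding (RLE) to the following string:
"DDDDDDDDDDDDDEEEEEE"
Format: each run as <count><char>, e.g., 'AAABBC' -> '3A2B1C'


Scanning runs left to right:
  i=0: run of 'D' x 13 -> '13D'
  i=13: run of 'E' x 6 -> '6E'

RLE = 13D6E


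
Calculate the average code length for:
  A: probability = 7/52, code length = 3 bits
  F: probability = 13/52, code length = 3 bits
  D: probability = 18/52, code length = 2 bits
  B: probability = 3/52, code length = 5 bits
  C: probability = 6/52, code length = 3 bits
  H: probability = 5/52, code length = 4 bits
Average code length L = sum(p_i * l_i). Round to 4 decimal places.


Weighted contributions p_i * l_i:
  A: (7/52) * 3 = 21/52
  F: (13/52) * 3 = 39/52
  D: (18/52) * 2 = 36/52
  B: (3/52) * 5 = 15/52
  C: (6/52) * 3 = 18/52
  H: (5/52) * 4 = 20/52
Sum = (21 + 39 + 36 + 15 + 18 + 20)/52 = 149/52

L = 149/52 = 2.8654 bits/symbol


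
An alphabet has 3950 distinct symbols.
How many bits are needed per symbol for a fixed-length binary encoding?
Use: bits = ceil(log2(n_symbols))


log2(3950) = 11.9476
Bracket: 2^11 = 2048 < 3950 <= 2^12 = 4096
So ceil(log2(3950)) = 12

bits = ceil(log2(3950)) = ceil(11.9476) = 12 bits


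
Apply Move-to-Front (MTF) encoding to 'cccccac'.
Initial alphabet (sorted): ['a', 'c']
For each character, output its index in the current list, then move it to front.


MTF encoding:
'c': index 1 in ['a', 'c'] -> ['c', 'a']
'c': index 0 in ['c', 'a'] -> ['c', 'a']
'c': index 0 in ['c', 'a'] -> ['c', 'a']
'c': index 0 in ['c', 'a'] -> ['c', 'a']
'c': index 0 in ['c', 'a'] -> ['c', 'a']
'a': index 1 in ['c', 'a'] -> ['a', 'c']
'c': index 1 in ['a', 'c'] -> ['c', 'a']


Output: [1, 0, 0, 0, 0, 1, 1]


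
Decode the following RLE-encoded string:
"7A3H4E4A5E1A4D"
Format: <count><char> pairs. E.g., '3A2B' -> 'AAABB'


Expanding each <count><char> pair:
  7A -> 'AAAAAAA'
  3H -> 'HHH'
  4E -> 'EEEE'
  4A -> 'AAAA'
  5E -> 'EEEEE'
  1A -> 'A'
  4D -> 'DDDD'

Decoded = AAAAAAAHHHEEEEAAAAEEEEEADDDD


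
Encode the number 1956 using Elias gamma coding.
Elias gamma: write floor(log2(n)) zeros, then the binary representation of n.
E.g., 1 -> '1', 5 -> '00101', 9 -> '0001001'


num_bits = floor(log2(1956)) + 1 = 11
leading_zeros = num_bits - 1 = 10
binary(1956) = 11110100100

Elias gamma(1956) = '0000000000' + '11110100100' = 000000000011110100100 (21 bits)


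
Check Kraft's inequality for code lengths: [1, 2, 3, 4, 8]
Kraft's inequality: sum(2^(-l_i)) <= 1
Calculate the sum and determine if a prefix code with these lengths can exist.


Sum = 2^(-1) + 2^(-2) + 2^(-3) + 2^(-4) + 2^(-8)
    = 0.5 + 0.25 + 0.125 + 0.0625 + 0.00390625
    = 241/256 = 0.94140625
Since 0.94140625 <= 1, Kraft's inequality IS satisfied.
A prefix code with these lengths CAN exist.

Kraft sum = 0.94140625. Satisfied.


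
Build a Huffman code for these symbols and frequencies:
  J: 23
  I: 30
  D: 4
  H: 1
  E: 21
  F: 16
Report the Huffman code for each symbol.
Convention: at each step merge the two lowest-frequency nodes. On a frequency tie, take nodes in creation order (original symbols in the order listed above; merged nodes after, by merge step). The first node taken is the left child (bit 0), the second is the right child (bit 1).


Huffman tree construction:
Step 1: Merge H(1) + D(4) = 5
Step 2: Merge (H+D)(5) + F(16) = 21
Step 3: Merge E(21) + ((H+D)+F)(21) = 42
Step 4: Merge J(23) + I(30) = 53
Step 5: Merge (E+((H+D)+F))(42) + (J+I)(53) = 95
Read each symbol's code off the tree from the root (left child = 0, right child = 1).

Codes:
  J: 10 (length 2)
  I: 11 (length 2)
  D: 0101 (length 4)
  H: 0100 (length 4)
  E: 00 (length 2)
  F: 011 (length 3)
Average code length: 216/95 = 2.2737 bits/symbol


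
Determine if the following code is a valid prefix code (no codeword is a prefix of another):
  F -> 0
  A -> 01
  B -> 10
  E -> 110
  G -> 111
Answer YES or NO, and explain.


Checking each pair (does one codeword prefix another?):
  F='0' vs A='01': prefix -- VIOLATION

NO -- this is NOT a valid prefix code. F (0) is a prefix of A (01).


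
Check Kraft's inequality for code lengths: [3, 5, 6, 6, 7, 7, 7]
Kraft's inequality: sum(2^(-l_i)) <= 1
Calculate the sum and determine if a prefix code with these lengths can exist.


Sum = 2^(-3) + 2^(-5) + 2^(-6) + 2^(-6) + 2^(-7) + 2^(-7) + 2^(-7)
    = 0.125 + 0.03125 + 0.015625 + 0.015625 + 0.0078125 + 0.0078125 + 0.0078125
    = 27/128 = 0.2109375
Since 0.2109375 <= 1, Kraft's inequality IS satisfied.
A prefix code with these lengths CAN exist.

Kraft sum = 0.2109375. Satisfied.


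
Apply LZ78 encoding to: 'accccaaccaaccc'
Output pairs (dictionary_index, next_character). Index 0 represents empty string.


LZ78 encoding steps:
Dictionary: {0: ''}
Step 1: w='' (idx 0), next='a' -> output (0, 'a'), add 'a' as idx 1
Step 2: w='' (idx 0), next='c' -> output (0, 'c'), add 'c' as idx 2
Step 3: w='c' (idx 2), next='c' -> output (2, 'c'), add 'cc' as idx 3
Step 4: w='c' (idx 2), next='a' -> output (2, 'a'), add 'ca' as idx 4
Step 5: w='a' (idx 1), next='c' -> output (1, 'c'), add 'ac' as idx 5
Step 6: w='ca' (idx 4), next='a' -> output (4, 'a'), add 'caa' as idx 6
Step 7: w='cc' (idx 3), next='c' -> output (3, 'c'), add 'ccc' as idx 7


Encoded: [(0, 'a'), (0, 'c'), (2, 'c'), (2, 'a'), (1, 'c'), (4, 'a'), (3, 'c')]
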